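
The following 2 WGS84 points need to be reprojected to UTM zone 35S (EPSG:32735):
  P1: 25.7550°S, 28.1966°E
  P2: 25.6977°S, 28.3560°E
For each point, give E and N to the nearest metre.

P1: E 620006 m, N 7150903 m; P2: E 636059 m, N 7157095 m

UTM zone 35S: λ₀ = 27°, k₀ = 0.9996.
P1 (-25.7550°, 28.1966°) → (620005.712, 7150903.333) m.
P2 (-25.6977°, 28.3560°) → (636058.736, 7157095.045) m.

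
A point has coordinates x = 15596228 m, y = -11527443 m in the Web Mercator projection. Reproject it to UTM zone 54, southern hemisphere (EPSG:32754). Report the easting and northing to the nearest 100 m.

Web Mercator inverse (R = 6378137 m) → φ = -71.36270025°, λ = 140.10329987°.
UTM 54S forward: E = 468017.367 m, N = 2081913.413 m.

E 468000 m, N 2081900 m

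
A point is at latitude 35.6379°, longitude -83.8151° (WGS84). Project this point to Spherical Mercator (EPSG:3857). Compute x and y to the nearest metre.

Web Mercator is spherical with R = a = 6378137 m.
x = R·λ = 6378137 × -1.462849458 = -9330254.253 m.
y = R·ln tan(π/4 + φ/2) = 6378137 × 0.666481557 = 4250910.679 m.

x -9330254 m, y 4250911 m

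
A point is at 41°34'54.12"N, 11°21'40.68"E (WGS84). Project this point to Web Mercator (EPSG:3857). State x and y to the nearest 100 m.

x 1264700 m, y 5098500 m

Web Mercator is spherical with R = a = 6378137 m.
x = R·λ = 6378137 × 0.198292092 = 1264734.131 m.
y = R·ln tan(π/4 + φ/2) = 6378137 × 0.799375214 = 5098524.631 m.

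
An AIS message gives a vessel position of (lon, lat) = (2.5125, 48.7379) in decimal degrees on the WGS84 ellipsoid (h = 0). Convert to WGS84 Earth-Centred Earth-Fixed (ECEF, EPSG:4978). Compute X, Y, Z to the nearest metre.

X 4210338 m, Y 184748 m, Z 4771386 m

WGS84: a = 6378137 m, e² = 0.006694380; N(φ) = a/√(1−e²sin²φ) = 6390234.571 m.
X = (N+h)·cosφ·cosλ = 4210337.581 m; Y = (N+h)·cosφ·sinλ = 184747.622 m; Z = (N(1−e²)+h)·sinφ = 4771386.081 m.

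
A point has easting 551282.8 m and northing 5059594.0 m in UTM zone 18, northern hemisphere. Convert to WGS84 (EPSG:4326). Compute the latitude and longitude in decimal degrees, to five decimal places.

lat 45.68800°, lon -74.34140°

Zone 18N: λ₀ = -75°, k₀ = 0.9996, false easting 500000 m.
Meridian distance M = (N − FN)/k₀ = 5061618.6 m.
Inverse transverse Mercator on WGS84 gives φ = 45.68799992°, λ = -74.34139959°.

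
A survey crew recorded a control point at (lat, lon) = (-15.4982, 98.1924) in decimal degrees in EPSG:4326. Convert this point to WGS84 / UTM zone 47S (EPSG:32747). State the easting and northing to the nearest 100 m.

E 413400 m, N 8286400 m

Zone 47 central meridian λ₀ = 6×47 − 183 = 99°; Δλ = -0.8076°.
Transverse Mercator on WGS84 with k₀ = 0.9996 gives E = 413378.780 m, N = 8286406.529 m.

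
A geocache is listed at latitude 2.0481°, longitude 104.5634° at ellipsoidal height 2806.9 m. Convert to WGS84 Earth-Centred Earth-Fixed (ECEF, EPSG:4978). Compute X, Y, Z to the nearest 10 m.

WGS84: a = 6378137 m, e² = 0.006694380; N(φ) = a/√(1−e²sin²φ) = 6378164.268 m.
X = (N+h)·cosφ·cosλ = -1603477.503 m; Y = (N+h)·cosφ·sinλ = 6172005.175 m; Z = (N(1−e²)+h)·sinφ = 226520.230 m.

X -1603480 m, Y 6172010 m, Z 226520 m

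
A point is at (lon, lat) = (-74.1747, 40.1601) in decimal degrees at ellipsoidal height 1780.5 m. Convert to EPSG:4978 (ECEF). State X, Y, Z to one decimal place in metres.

WGS84: a = 6378137 m, e² = 0.006694380; N(φ) = a/√(1−e²sin²φ) = 6387035.188 m.
X = (N+h)·cosφ·cosλ = 1331516.101 m; Y = (N+h)·cosφ·sinλ = -4697559.788 m; Z = (N(1−e²)+h)·sinφ = 4092735.768 m.

X 1331516.1 m, Y -4697559.8 m, Z 4092735.8 m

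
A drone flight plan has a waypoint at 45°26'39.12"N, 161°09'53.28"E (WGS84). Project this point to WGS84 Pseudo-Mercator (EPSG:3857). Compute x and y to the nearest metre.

Web Mercator is spherical with R = a = 6378137 m.
x = R·λ = 6378137 × 2.812856398 = 17940783.470 m.
y = R·ln tan(π/4 + φ/2) = 6378137 × 0.892380467 = 5691724.877 m.

x 17940783 m, y 5691725 m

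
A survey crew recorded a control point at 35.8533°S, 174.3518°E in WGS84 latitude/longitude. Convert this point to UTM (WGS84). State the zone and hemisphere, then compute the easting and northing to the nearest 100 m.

Zone 60S: E 260900 m, N 6029100 m

Longitude 174.3518° lies in the 6° band [174°, 180°), giving zone 60; latitude is south of the equator, so 60S.
Zone 60 central meridian λ₀ = 6×60 − 183 = 177°; Δλ = -2.6482°.
Transverse Mercator on WGS84 with k₀ = 0.9996 gives E = 260855.817 m, N = 6029084.181 m.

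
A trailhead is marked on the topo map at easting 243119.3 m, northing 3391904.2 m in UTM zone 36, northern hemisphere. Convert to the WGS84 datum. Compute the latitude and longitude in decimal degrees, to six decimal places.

lat 30.632200°, lon 30.319900°

Zone 36N: λ₀ = 33°, k₀ = 0.9996, false easting 500000 m.
Meridian distance M = (N − FN)/k₀ = 3393261.5 m.
Inverse transverse Mercator on WGS84 gives φ = 30.63219963°, λ = 30.31989992°.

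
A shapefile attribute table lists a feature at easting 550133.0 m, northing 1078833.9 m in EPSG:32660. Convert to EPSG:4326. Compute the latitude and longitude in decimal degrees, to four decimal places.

lat 9.7593°, lon 177.4571°

Zone 60N: λ₀ = 177°, k₀ = 0.9996, false easting 500000 m.
Meridian distance M = (N − FN)/k₀ = 1079265.6 m.
Inverse transverse Mercator on WGS84 gives φ = 9.75929963°, λ = 177.45709964°.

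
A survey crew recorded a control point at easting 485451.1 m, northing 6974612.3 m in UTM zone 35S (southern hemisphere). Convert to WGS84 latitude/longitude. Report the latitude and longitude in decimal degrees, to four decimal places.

Zone 35S: λ₀ = 27°, k₀ = 0.9996, false easting 500000 m, false northing 10000000 m.
Meridian distance M = (N − FN)/k₀ = -3026598.3 m.
Inverse transverse Mercator on WGS84 gives φ = -27.35159971°, λ = 26.85289999°.

lat -27.3516°, lon 26.8529°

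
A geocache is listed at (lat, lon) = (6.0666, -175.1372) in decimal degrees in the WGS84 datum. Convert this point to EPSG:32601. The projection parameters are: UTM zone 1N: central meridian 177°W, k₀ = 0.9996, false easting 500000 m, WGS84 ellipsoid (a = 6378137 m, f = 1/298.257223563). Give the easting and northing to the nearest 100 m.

E 706200 m, N 670900 m

Zone 1 central meridian λ₀ = 6×1 − 183 = -177°; Δλ = +1.8628°.
Transverse Mercator on WGS84 with k₀ = 0.9996 gives E = 706165.616 m, N = 670920.973 m.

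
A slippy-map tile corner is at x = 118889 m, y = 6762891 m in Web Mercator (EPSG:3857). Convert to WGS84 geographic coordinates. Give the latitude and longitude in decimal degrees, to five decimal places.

R = 6378137 m. λ = x/R = 1.06799806°.
φ = 2·arctan(exp(y/R)) − 90° = 2·arctan(2.88731) − 90° = 51.79359789°.

lat 51.79360°, lon 1.06800°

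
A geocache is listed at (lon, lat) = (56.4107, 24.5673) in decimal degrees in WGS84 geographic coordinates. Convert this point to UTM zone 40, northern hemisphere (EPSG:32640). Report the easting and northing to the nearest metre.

E 440327 m, N 2717164 m

Zone 40 central meridian λ₀ = 6×40 − 183 = 57°; Δλ = -0.5893°.
Transverse Mercator on WGS84 with k₀ = 0.9996 gives E = 440326.648 m, N = 2717164.470 m.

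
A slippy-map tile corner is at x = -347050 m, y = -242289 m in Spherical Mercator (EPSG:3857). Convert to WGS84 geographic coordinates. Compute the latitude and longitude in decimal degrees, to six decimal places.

lat -2.175996°, lon -3.117603°

R = 6378137 m. λ = x/R = -3.11760319°.
φ = 2·arctan(exp(y/R)) − 90° = 2·arctan(0.96273) − 90° = -2.17599584°.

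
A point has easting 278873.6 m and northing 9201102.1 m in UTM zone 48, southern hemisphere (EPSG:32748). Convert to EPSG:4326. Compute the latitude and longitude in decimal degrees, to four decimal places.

Zone 48S: λ₀ = 105°, k₀ = 0.9996, false easting 500000 m, false northing 10000000 m.
Meridian distance M = (N − FN)/k₀ = -799217.6 m.
Inverse transverse Mercator on WGS84 gives φ = -7.22309957°, λ = 102.99740005°.

lat -7.2231°, lon 102.9974°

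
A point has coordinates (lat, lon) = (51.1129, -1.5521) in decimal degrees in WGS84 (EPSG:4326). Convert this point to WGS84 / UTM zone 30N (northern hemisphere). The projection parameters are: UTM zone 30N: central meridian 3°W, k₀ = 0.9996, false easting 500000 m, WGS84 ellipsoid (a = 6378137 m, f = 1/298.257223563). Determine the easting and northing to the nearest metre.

Zone 30 central meridian λ₀ = 6×30 − 183 = -3°; Δλ = +1.4479°.
Transverse Mercator on WGS84 with k₀ = 0.9996 gives E = 601349.523 m, N = 5663376.798 m.

E 601350 m, N 5663377 m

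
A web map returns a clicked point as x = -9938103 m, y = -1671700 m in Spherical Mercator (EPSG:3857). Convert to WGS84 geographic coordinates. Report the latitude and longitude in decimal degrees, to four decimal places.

R = 6378137 m. λ = x/R = -89.27549820°.
φ = 2·arctan(exp(y/R)) − 90° = 2·arctan(0.76944) − 90° = -14.84809650°.

lat -14.8481°, lon -89.2755°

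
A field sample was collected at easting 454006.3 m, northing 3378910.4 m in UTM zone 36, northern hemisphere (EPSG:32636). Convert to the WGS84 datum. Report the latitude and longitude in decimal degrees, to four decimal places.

lat 30.5417°, lon 32.5205°

Zone 36N: λ₀ = 33°, k₀ = 0.9996, false easting 500000 m.
Meridian distance M = (N − FN)/k₀ = 3380262.5 m.
Inverse transverse Mercator on WGS84 gives φ = 30.54170015°, λ = 32.52049994°.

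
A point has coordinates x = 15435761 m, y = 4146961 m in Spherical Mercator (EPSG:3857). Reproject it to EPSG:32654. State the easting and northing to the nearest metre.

E 286292 m, N 3861719 m

Web Mercator inverse (R = 6378137 m) → φ = 34.87539729°, λ = 138.66180028°.
UTM 54N forward: E = 286291.772 m, N = 3861719.446 m.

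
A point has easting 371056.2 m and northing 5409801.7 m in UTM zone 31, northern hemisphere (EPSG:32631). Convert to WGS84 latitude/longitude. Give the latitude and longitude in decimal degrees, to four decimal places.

lat 48.8278°, lon 1.2431°

Zone 31N: λ₀ = 3°, k₀ = 0.9996, false easting 500000 m.
Meridian distance M = (N − FN)/k₀ = 5411966.5 m.
Inverse transverse Mercator on WGS84 gives φ = 48.82779959°, λ = 1.24310068°.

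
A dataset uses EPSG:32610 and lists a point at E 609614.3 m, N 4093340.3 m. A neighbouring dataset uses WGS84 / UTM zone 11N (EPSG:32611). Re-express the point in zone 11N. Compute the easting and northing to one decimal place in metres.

E 75478.0 m, N 4103271.9 m

UTM 10N → geographic: φ = 36.97980040°, λ = -121.76839955°.
UTM 11N (λ₀ = -117°) forward: E = 75477.988 m, N = 4103271.916 m.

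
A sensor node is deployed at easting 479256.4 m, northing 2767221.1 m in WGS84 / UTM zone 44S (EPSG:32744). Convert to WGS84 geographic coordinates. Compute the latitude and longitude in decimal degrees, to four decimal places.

Zone 44S: λ₀ = 81°, k₀ = 0.9996, false easting 500000 m, false northing 10000000 m.
Meridian distance M = (N − FN)/k₀ = -7235673.2 m.
Inverse transverse Mercator on WGS84 gives φ = -65.21759986°, λ = 80.55649922°.

lat -65.2176°, lon 80.5565°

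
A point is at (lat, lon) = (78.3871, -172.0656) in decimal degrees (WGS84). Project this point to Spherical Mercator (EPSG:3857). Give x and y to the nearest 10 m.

x -19154250 m, y 14579310 m

Web Mercator is spherical with R = a = 6378137 m.
x = R·λ = 6378137 × -3.003111249 = -19154254.975 m.
y = R·ln tan(π/4 + φ/2) = 6378137 × 2.285825991 = 14579311.328 m.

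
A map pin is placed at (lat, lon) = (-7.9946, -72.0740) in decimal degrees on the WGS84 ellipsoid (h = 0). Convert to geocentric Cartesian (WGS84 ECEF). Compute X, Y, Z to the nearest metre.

X 1944163 m, Y -6009920 m, Z -881188 m

WGS84: a = 6378137 m, e² = 0.006694380; N(φ) = a/√(1−e²sin²φ) = 6378549.995 m.
X = (N+h)·cosφ·cosλ = 1944163.325 m; Y = (N+h)·cosφ·sinλ = -6009919.651 m; Z = (N(1−e²)+h)·sinφ = -881188.498 m.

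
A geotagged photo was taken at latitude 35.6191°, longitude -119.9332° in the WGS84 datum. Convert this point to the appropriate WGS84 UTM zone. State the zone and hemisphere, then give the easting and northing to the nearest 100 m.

Longitude -119.9332° lies in the 6° band [-120°, -114°), giving zone 11; latitude is north of the equator, so 11N.
Zone 11 central meridian λ₀ = 6×11 − 183 = -117°; Δλ = -2.9332°.
Transverse Mercator on WGS84 with k₀ = 0.9996 gives E = 234334.622 m, N = 3945664.862 m.

Zone 11N: E 234300 m, N 3945700 m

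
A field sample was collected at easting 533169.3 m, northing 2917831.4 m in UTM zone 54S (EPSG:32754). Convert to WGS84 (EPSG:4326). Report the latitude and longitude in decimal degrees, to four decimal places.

Zone 54S: λ₀ = 141°, k₀ = 0.9996, false easting 500000 m, false northing 10000000 m.
Meridian distance M = (N − FN)/k₀ = -7085002.6 m.
Inverse transverse Mercator on WGS84 gives φ = -63.86520043°, λ = 141.67490019°.

lat -63.8652°, lon 141.6749°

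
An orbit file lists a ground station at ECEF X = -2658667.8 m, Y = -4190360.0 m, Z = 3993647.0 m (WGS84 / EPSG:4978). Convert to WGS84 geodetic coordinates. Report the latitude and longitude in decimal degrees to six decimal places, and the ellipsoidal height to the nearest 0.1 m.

lat 39.013300°, lon -122.394000°, h 290.1 m

λ = atan2(Y, X) = -122.39399982°; p = √(X²+Y²) = 4962623.4 m.
Bowring's method on WGS84 (a = 6378137 m, b = 6356752.314 m) gives φ = 39.01329991°, h = 290.121 m.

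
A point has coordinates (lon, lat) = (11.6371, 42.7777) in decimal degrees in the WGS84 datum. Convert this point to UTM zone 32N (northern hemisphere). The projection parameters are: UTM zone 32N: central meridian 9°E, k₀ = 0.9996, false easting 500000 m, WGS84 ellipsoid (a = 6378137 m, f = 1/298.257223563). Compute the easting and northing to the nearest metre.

E 715725 m, N 4739502 m

Zone 32 central meridian λ₀ = 6×32 − 183 = 9°; Δλ = +2.6371°.
Transverse Mercator on WGS84 with k₀ = 0.9996 gives E = 715724.960 m, N = 4739502.145 m.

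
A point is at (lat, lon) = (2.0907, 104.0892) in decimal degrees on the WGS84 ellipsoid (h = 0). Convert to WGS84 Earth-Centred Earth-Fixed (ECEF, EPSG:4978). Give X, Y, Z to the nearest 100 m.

X -1551600 m, Y 6182200 m, Z 231100 m

WGS84: a = 6378137 m, e² = 0.006694380; N(φ) = a/√(1−e²sin²φ) = 6378165.413 m.
X = (N+h)·cosφ·cosλ = -1551617.225 m; Y = (N+h)·cosφ·sinλ = 6182178.879 m; Z = (N(1−e²)+h)·sinφ = 231127.370 m.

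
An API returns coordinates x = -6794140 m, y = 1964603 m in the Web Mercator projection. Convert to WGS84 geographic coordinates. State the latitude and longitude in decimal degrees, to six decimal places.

lat 17.375701°, lon -61.032798°

R = 6378137 m. λ = x/R = -61.03279804°.
φ = 2·arctan(exp(y/R)) − 90° = 2·arctan(1.36073) − 90° = 17.37570054°.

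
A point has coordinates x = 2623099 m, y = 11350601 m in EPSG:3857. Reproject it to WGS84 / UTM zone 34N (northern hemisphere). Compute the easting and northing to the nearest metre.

E 593847 m, N 7862462 m

Web Mercator inverse (R = 6378137 m) → φ = 70.84830097°, λ = 23.56369923°.
UTM 34N forward: E = 593846.689 m, N = 7862461.730 m.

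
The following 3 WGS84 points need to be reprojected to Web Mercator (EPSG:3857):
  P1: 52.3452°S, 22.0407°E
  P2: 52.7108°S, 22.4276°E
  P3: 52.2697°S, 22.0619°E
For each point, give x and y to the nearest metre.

P1: x 2453560 m, y -6862784 m; P2: x 2496629 m, y -6929682 m; P3: x 2455919 m, y -6849038 m

Web Mercator: x = R·λ, y = R·ln tan(π/4+φ/2), R = 6378137 m.
P1 (-52.3452°, 22.0407°) → (2453559.501, -6862784.330) m.
P2 (-52.7108°, 22.4276°) → (2496629.012, -6929681.885) m.
P3 (-52.2697°, 22.0619°) → (2455919.474, -6849038.350) m.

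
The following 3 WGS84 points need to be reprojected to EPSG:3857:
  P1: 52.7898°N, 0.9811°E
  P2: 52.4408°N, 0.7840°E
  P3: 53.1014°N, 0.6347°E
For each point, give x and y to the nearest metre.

Web Mercator: x = R·λ, y = R·ln tan(π/4+φ/2), R = 6378137 m.
P1 (52.7898°, 0.9811°) → (109215.552, 6944210.864) m.
P2 (52.4408°, 0.7840°) → (87274.481, 6880223.558) m.
P3 (53.1014°, 0.6347°) → (70654.481, 7001776.245) m.

P1: x 109216 m, y 6944211 m; P2: x 87274 m, y 6880224 m; P3: x 70654 m, y 7001776 m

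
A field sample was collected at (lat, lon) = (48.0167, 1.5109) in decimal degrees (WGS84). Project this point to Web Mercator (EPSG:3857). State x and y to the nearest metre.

x 168193 m, y 6109634 m

Web Mercator is spherical with R = a = 6378137 m.
x = R·λ = 6378137 × 0.026370180 = 168192.619 m.
y = R·ln tan(π/4 + φ/2) = 6378137 × 0.957902530 = 6109633.570 m.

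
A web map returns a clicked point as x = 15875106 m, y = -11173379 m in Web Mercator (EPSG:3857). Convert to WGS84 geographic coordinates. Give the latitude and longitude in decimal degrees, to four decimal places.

lat -70.3191°, lon 142.6085°

R = 6378137 m. λ = x/R = 142.60850357°.
φ = 2·arctan(exp(y/R)) − 90° = 2·arctan(0.17346) − 90° = -70.31910138°.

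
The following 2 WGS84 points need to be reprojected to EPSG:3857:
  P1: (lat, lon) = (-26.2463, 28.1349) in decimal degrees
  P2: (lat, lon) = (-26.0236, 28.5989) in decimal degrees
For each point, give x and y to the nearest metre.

P1: x 3131963 m, y -3029618 m; P2: x 3183615 m, y -3002004 m

Web Mercator: x = R·λ, y = R·ln tan(π/4+φ/2), R = 6378137 m.
P1 (-26.2463°, 28.1349°) → (3131962.742, -3029618.371) m.
P2 (-26.0236°, 28.5989°) → (3183614.985, -3002004.198) m.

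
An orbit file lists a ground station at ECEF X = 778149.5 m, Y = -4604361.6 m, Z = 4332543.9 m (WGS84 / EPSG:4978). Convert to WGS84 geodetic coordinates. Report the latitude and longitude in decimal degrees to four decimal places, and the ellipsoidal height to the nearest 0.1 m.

lat 43.0473°, lon -80.4075°, h 1758.8 m

λ = atan2(Y, X) = -80.40750042°; p = √(X²+Y²) = 4669653.3 m.
Bowring's method on WGS84 (a = 6378137 m, b = 6356752.314 m) gives φ = 43.04729999°, h = 1758.816 m.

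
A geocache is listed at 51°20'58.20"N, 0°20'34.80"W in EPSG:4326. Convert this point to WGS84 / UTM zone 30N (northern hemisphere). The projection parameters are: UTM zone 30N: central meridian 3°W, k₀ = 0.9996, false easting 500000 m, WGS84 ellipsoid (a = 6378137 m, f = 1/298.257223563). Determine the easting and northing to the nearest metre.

Zone 30 central meridian λ₀ = 6×30 − 183 = -3°; Δλ = +2.6570°.
Transverse Mercator on WGS84 with k₀ = 0.9996 gives E = 685021.919 m, N = 5692043.250 m.

E 685022 m, N 5692043 m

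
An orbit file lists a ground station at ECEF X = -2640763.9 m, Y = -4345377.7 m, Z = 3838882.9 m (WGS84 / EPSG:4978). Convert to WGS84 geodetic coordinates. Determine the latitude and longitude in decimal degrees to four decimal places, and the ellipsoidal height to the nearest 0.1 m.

λ = atan2(Y, X) = -121.28779991°; p = √(X²+Y²) = 5084873.8 m.
Bowring's method on WGS84 (a = 6378137 m, b = 6356752.314 m) gives φ = 37.23659989°, h = 912.229 m.

lat 37.2366°, lon -121.2878°, h 912.2 m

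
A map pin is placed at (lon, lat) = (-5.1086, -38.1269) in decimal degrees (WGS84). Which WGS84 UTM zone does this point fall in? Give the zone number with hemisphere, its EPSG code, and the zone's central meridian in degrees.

UTM zone = ⌊(λ + 180)/6⌋ + 1; -5.1086° ∈ [-6°, 0°) → zone 30.
Hemisphere: S (φ < 0).
Central meridian λ₀ = 6×30 − 183 = -3°.
EPSG code: 32730.

Zone 30S (EPSG:32730), central meridian -3°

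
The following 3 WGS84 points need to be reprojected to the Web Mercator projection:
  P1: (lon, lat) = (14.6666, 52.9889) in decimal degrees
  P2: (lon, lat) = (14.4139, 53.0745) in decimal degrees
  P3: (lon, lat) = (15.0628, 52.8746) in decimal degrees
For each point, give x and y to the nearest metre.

Web Mercator: x = R·λ, y = R·ln tan(π/4+φ/2), R = 6378137 m.
P1 (52.9889°, 14.6666°) → (1632678.444, 6980944.985) m.
P2 (53.0745°, 14.4139°) → (1604548.008, 6996790.311) m.
P3 (52.8746°, 15.0628°) → (1676783.226, 6959835.916) m.

P1: x 1632678 m, y 6980945 m; P2: x 1604548 m, y 6996790 m; P3: x 1676783 m, y 6959836 m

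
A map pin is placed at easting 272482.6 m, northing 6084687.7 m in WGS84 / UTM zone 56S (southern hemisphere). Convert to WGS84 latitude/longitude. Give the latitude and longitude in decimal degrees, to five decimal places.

lat -35.35520°, lon 150.49610°

Zone 56S: λ₀ = 153°, k₀ = 0.9996, false easting 500000 m, false northing 10000000 m.
Meridian distance M = (N − FN)/k₀ = -3916879.1 m.
Inverse transverse Mercator on WGS84 gives φ = -35.35520001°, λ = 150.49609988°.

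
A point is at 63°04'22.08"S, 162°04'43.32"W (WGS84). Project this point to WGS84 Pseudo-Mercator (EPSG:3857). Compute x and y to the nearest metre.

Web Mercator is spherical with R = a = 6378137 m.
x = R·λ = 6378137 × -2.828806962 = -18042518.352 m.
y = R·ln tan(π/4 + φ/2) = 6378137 × -1.429590479 = -9118123.930 m.

x -18042518 m, y -9118124 m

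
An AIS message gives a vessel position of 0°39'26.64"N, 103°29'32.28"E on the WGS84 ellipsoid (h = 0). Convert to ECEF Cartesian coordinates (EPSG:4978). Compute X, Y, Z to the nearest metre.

X -1488016 m, Y 6201703 m, Z 72690 m

WGS84: a = 6378137 m, e² = 0.006694380; N(φ) = a/√(1−e²sin²φ) = 6378139.810 m.
X = (N+h)·cosφ·cosλ = -1488015.726 m; Y = (N+h)·cosφ·sinλ = 6201703.101 m; Z = (N(1−e²)+h)·sinφ = 72689.966 m.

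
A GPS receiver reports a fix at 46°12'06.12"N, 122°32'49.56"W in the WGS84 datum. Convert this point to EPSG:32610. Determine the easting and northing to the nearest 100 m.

E 534900 m, N 5116600 m

Zone 10 central meridian λ₀ = 6×10 − 183 = -123°; Δλ = +0.4529°.
Transverse Mercator on WGS84 with k₀ = 0.9996 gives E = 534941.435 m, N = 5116557.821 m.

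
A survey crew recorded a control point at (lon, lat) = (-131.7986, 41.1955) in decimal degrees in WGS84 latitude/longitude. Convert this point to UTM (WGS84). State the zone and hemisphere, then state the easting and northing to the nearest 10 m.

Zone 9N: E 265320 m, N 4564240 m

Longitude -131.7986° lies in the 6° band [-132°, -126°), giving zone 9; latitude is north of the equator, so 9N.
Zone 9 central meridian λ₀ = 6×9 − 183 = -129°; Δλ = -2.7986°.
Transverse Mercator on WGS84 with k₀ = 0.9996 gives E = 265317.756 m, N = 4564236.339 m.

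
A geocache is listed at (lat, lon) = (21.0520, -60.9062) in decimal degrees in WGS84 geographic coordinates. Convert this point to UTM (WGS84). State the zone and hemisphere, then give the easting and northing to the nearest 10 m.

Longitude -60.9062° lies in the 6° band [-66°, -60°), giving zone 20; latitude is north of the equator, so 20N.
Zone 20 central meridian λ₀ = 6×20 − 183 = -63°; Δλ = +2.0938°.
Transverse Mercator on WGS84 with k₀ = 0.9996 gives E = 717566.867 m, N = 2329331.086 m.

Zone 20N: E 717570 m, N 2329330 m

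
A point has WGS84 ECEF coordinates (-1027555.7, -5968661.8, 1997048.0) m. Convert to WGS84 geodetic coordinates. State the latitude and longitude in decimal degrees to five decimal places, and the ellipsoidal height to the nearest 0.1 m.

λ = atan2(Y, X) = -99.76819996°; p = √(X²+Y²) = 6056467.2 m.
Bowring's method on WGS84 (a = 6378137 m, b = 6356752.314 m) gives φ = 18.36409975°, h = 1194.353 m.

lat 18.36410°, lon -99.76820°, h 1194.4 m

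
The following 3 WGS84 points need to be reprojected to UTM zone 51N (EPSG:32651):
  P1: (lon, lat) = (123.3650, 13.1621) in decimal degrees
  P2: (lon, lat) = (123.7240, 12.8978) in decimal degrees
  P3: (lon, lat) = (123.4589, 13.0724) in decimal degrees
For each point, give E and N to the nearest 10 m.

UTM zone 51N: λ₀ = 123°, k₀ = 0.9996.
P1 (13.1621°, 123.3650°) → (539555.492, 1455090.553) m.
P2 (12.8978°, 123.7240°) → (578545.443, 1425944.629) m.
P3 (13.0724°, 123.4589°) → (549749.757, 1445187.251) m.

P1: E 539560 m, N 1455090 m; P2: E 578550 m, N 1425940 m; P3: E 549750 m, N 1445190 m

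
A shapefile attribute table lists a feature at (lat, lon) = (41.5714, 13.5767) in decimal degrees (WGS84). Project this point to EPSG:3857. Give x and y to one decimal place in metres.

Web Mercator is spherical with R = a = 6378137 m.
x = R·λ = 6378137 × 0.236958117 = 1511351.331 m.
y = R·ln tan(π/4 + φ/2) = 6378137 × 0.799134904 = 5096991.898 m.

x 1511351.3 m, y 5096991.9 m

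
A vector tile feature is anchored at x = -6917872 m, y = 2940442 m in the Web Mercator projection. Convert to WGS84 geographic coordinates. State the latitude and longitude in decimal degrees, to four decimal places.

R = 6378137 m. λ = x/R = -62.14430151°.
φ = 2·arctan(exp(y/R)) − 90° = 2·arctan(1.58569) − 90° = 25.52559898°.

lat 25.5256°, lon -62.1443°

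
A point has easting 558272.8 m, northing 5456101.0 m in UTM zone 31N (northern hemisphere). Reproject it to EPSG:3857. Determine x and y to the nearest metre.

x 423103 m, y 6318224 m

Unproject from UTM 31N (λ₀ = 3°) → φ = 49.25490030°, λ = 3.80080034°.
Web Mercator (R = 6378137 m): x = 423103.159 m, y = 6318223.840 m.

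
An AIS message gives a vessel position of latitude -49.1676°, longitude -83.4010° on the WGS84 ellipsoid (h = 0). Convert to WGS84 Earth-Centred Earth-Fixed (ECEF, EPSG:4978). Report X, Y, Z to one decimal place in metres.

WGS84: a = 6378137 m, e² = 0.006694380; N(φ) = a/√(1−e²sin²φ) = 6390394.067 m.
X = (N+h)·cosφ·cosλ = 480175.203 m; Y = (N+h)·cosφ·sinλ = -4150667.500 m; Z = (N(1−e²)+h)·sinφ = -4802766.456 m.

X 480175.2 m, Y -4150667.5 m, Z -4802766.5 m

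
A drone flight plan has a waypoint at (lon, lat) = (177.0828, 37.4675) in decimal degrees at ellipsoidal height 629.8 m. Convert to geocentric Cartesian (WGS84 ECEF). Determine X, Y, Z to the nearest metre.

WGS84: a = 6378137 m, e² = 0.006694380; N(φ) = a/√(1−e²sin²φ) = 6386051.688 m.
X = (N+h)·cosφ·cosλ = -5062530.732 m; Y = (N+h)·cosφ·sinλ = 257980.421 m; Z = (N(1−e²)+h)·sinφ = 3859084.911 m.

X -5062531 m, Y 257980 m, Z 3859085 m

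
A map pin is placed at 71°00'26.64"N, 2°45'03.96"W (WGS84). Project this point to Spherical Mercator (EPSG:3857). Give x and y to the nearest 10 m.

x -306250 m, y 11404800 m

Web Mercator is spherical with R = a = 6378137 m.
x = R·λ = 6378137 × -0.048015753 = -306251.051 m.
y = R·ln tan(π/4 + φ/2) = 6378137 × 1.788108796 = 11404802.870 m.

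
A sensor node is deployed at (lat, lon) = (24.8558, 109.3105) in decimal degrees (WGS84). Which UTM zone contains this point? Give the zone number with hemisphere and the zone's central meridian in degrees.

UTM zone = ⌊(λ + 180)/6⌋ + 1; 109.3105° ∈ [108°, 114°) → zone 49.
Hemisphere: N (φ ≥ 0).
Central meridian λ₀ = 6×49 − 183 = 111°.

Zone 49N, central meridian 111°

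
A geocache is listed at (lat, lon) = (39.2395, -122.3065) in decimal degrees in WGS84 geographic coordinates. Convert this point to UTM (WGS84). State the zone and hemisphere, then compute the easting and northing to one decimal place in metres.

Zone 10N: E 559848.7 m, N 4343583.8 m

Longitude -122.3065° lies in the 6° band [-126°, -120°), giving zone 10; latitude is north of the equator, so 10N.
Zone 10 central meridian λ₀ = 6×10 − 183 = -123°; Δλ = +0.6935°.
Transverse Mercator on WGS84 with k₀ = 0.9996 gives E = 559848.703 m, N = 4343583.824 m.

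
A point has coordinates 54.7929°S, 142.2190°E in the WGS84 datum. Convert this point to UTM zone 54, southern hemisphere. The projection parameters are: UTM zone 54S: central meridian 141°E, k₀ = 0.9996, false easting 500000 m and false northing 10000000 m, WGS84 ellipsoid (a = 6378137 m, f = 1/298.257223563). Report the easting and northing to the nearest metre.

E 578377 m, N 3927573 m

Zone 54 central meridian λ₀ = 6×54 − 183 = 141°; Δλ = +1.2190°.
Transverse Mercator on WGS84 with k₀ = 0.9996 gives E = 578376.788 m, N = 3927572.783 m.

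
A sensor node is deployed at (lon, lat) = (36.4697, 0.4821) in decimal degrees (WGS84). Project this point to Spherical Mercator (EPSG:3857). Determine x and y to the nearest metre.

Web Mercator is spherical with R = a = 6378137 m.
x = R·λ = 6378137 × 0.636516342 = 4059788.433 m.
y = R·ln tan(π/4 + φ/2) = 6378137 × 0.008414332 = 53667.760 m.

x 4059788 m, y 53668 m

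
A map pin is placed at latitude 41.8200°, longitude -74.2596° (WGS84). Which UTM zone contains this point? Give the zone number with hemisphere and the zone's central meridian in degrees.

Zone 18N, central meridian -75°

UTM zone = ⌊(λ + 180)/6⌋ + 1; -74.2596° ∈ [-78°, -72°) → zone 18.
Hemisphere: N (φ ≥ 0).
Central meridian λ₀ = 6×18 − 183 = -75°.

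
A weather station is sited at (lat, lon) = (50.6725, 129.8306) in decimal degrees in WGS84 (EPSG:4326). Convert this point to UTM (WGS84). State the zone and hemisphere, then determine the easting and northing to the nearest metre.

Zone 52N: E 558692 m, N 5613736 m

Longitude 129.8306° lies in the 6° band [126°, 132°), giving zone 52; latitude is north of the equator, so 52N.
Zone 52 central meridian λ₀ = 6×52 − 183 = 129°; Δλ = +0.8306°.
Transverse Mercator on WGS84 with k₀ = 0.9996 gives E = 558691.804 m, N = 5613735.766 m.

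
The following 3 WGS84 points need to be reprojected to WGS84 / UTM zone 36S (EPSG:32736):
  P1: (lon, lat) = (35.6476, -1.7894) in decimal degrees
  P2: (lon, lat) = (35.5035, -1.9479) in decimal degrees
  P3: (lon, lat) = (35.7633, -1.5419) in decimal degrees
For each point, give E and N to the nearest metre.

P1: E 794574 m, N 9802004 m; P2: E 778506 m, N 9784491 m; P3: E 807495 m, N 9829374 m

UTM zone 36S: λ₀ = 33°, k₀ = 0.9996.
P1 (-1.7894°, 35.6476°) → (794574.241, 9802004.250) m.
P2 (-1.9479°, 35.5035°) → (778505.996, 9784490.771) m.
P3 (-1.5419°, 35.7633°) → (807495.373, 9829373.667) m.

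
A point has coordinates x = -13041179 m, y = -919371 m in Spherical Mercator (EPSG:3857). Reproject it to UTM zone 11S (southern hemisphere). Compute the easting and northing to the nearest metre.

Web Mercator inverse (R = 6378137 m) → φ = -8.23039813°, λ = -117.15090419°.
UTM 11S forward: E = 483379.933 m, N = 9090228.003 m.

E 483380 m, N 9090228 m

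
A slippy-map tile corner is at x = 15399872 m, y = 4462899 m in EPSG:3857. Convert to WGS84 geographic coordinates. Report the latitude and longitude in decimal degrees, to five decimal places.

R = 6378137 m. λ = x/R = 138.33940391°.
φ = 2·arctan(exp(y/R)) − 90° = 2·arctan(2.01319) − 90° = 37.17049993°.

lat 37.17050°, lon 138.33940°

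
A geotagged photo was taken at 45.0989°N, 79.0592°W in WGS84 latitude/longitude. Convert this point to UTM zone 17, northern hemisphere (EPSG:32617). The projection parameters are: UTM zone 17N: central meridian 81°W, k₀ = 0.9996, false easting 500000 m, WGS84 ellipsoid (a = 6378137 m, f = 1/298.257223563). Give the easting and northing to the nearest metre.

E 652701 m, N 4995769 m

Zone 17 central meridian λ₀ = 6×17 − 183 = -81°; Δλ = +1.9408°.
Transverse Mercator on WGS84 with k₀ = 0.9996 gives E = 652701.290 m, N = 4995769.294 m.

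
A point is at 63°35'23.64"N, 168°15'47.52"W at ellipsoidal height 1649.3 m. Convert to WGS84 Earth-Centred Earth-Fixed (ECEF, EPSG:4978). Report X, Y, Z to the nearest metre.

WGS84: a = 6378137 m, e² = 0.006694380; N(φ) = a/√(1−e²sin²φ) = 6395331.445 m.
X = (N+h)·cosφ·cosλ = -2785843.499 m; Y = (N+h)·cosφ·sinλ = -578786.733 m; Z = (N(1−e²)+h)·sinφ = 5691004.849 m.

X -2785843 m, Y -578787 m, Z 5691005 m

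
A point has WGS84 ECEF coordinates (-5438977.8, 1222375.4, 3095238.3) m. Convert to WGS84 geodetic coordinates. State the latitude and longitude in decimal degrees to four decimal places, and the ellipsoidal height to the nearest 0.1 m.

λ = atan2(Y, X) = 167.33360055°; p = √(X²+Y²) = 5574646.3 m.
Bowring's method on WGS84 (a = 6378137 m, b = 6356752.314 m) gives φ = 29.20410022°, h = 3219.927 m.

lat 29.2041°, lon 167.3336°, h 3219.9 m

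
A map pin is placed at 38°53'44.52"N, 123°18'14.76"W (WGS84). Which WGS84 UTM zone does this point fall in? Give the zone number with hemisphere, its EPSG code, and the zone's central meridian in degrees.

UTM zone = ⌊(λ + 180)/6⌋ + 1; -123.3041° ∈ [-126°, -120°) → zone 10.
Hemisphere: N (φ ≥ 0).
Central meridian λ₀ = 6×10 − 183 = -123°.
EPSG code: 32610.

Zone 10N (EPSG:32610), central meridian -123°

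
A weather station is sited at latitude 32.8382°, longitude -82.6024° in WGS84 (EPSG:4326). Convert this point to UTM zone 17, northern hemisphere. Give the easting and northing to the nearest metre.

E 350030 m, N 3634487 m

Zone 17 central meridian λ₀ = 6×17 − 183 = -81°; Δλ = -1.6024°.
Transverse Mercator on WGS84 with k₀ = 0.9996 gives E = 350029.731 m, N = 3634487.396 m.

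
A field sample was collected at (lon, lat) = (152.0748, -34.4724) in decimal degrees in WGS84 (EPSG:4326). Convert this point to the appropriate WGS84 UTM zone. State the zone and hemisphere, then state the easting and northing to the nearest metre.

Zone 56S: E 415034 m, N 6185075 m

Longitude 152.0748° lies in the 6° band [150°, 156°), giving zone 56; latitude is south of the equator, so 56S.
Zone 56 central meridian λ₀ = 6×56 − 183 = 153°; Δλ = -0.9252°.
Transverse Mercator on WGS84 with k₀ = 0.9996 gives E = 415034.317 m, N = 6185074.923 m.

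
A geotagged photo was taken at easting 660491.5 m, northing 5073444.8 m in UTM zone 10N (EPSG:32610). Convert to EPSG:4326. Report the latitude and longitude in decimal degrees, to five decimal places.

Zone 10N: λ₀ = -123°, k₀ = 0.9996, false easting 500000 m.
Meridian distance M = (N − FN)/k₀ = 5075475.0 m.
Inverse transverse Mercator on WGS84 gives φ = 45.79590002°, λ = -120.93489969°.

lat 45.79590°, lon -120.93490°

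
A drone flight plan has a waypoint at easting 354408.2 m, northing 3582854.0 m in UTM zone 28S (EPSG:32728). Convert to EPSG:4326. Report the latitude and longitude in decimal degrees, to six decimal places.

Zone 28S: λ₀ = -15°, k₀ = 0.9996, false easting 500000 m, false northing 10000000 m.
Meridian distance M = (N − FN)/k₀ = -6419713.9 m.
Inverse transverse Mercator on WGS84 gives φ = -57.87239992°, λ = -17.45469968°.

lat -57.872400°, lon -17.454700°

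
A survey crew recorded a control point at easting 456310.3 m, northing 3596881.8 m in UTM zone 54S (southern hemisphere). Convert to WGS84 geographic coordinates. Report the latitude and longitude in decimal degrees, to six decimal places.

Zone 54S: λ₀ = 141°, k₀ = 0.9996, false easting 500000 m, false northing 10000000 m.
Meridian distance M = (N − FN)/k₀ = -6405680.5 m.
Inverse transverse Mercator on WGS84 gives φ = -57.76799990°, λ = 140.26559986°.

lat -57.768000°, lon 140.265600°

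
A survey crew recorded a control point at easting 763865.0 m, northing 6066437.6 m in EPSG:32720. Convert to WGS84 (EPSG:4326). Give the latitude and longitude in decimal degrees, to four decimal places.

Zone 20S: λ₀ = -63°, k₀ = 0.9996, false easting 500000 m, false northing 10000000 m.
Meridian distance M = (N − FN)/k₀ = -3935136.5 m.
Inverse transverse Mercator on WGS84 gives φ = -35.51060038°, λ = -60.09060018°.

lat -35.5106°, lon -60.0906°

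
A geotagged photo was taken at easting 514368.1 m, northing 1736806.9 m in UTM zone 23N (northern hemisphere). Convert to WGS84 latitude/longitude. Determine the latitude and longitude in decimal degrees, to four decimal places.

Zone 23N: λ₀ = -45°, k₀ = 0.9996, false easting 500000 m.
Meridian distance M = (N − FN)/k₀ = 1737501.9 m.
Inverse transverse Mercator on WGS84 gives φ = 15.70950028°, λ = -44.86590026°.

lat 15.7095°, lon -44.8659°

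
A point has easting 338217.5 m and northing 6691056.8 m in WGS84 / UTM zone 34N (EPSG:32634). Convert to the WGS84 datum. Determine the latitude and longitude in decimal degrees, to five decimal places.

Zone 34N: λ₀ = 21°, k₀ = 0.9996, false easting 500000 m.
Meridian distance M = (N − FN)/k₀ = 6693734.3 m.
Inverse transverse Mercator on WGS84 gives φ = 60.32370010°, λ = 18.07019912°.

lat 60.32370°, lon 18.07020°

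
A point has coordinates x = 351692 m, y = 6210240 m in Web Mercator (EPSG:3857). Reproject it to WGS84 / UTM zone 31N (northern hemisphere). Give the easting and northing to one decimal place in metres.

E 511740.7 m, N 5384970.8 m

Web Mercator inverse (R = 6378137 m) → φ = 48.61769825°, λ = 3.15930299°.
UTM 31N forward: E = 511740.736 m, N = 5384970.773 m.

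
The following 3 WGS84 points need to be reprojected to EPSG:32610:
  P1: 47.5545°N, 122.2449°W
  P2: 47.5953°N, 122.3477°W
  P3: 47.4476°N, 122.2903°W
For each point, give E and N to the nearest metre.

P1: E 556810 m, N 5267063 m; P2: E 549038 m, N 5271527 m; P3: E 553503 m, N 5255150 m

UTM zone 10N: λ₀ = -123°, k₀ = 0.9996.
P1 (47.5545°, -122.2449°) → (556810.148, 5267062.928) m.
P2 (47.5953°, -122.3477°) → (549037.887, 5271527.217) m.
P3 (47.4476°, -122.2903°) → (553502.986, 5255150.333) m.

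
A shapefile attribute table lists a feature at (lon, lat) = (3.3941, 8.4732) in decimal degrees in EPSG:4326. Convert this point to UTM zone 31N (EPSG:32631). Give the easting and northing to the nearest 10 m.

E 543380 m, N 936630 m

Zone 31 central meridian λ₀ = 6×31 − 183 = 3°; Δλ = +0.3941°.
Transverse Mercator on WGS84 with k₀ = 0.9996 gives E = 543378.280 m, N = 936633.435 m.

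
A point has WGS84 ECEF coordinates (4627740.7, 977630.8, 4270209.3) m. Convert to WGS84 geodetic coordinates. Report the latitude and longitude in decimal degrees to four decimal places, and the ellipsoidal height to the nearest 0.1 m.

λ = atan2(Y, X) = 11.92860043°; p = √(X²+Y²) = 4729878.0 m.
Bowring's method on WGS84 (a = 6378137 m, b = 6356752.314 m) gives φ = 42.26759989°, h = 3810.370 m.

lat 42.2676°, lon 11.9286°, h 3810.4 m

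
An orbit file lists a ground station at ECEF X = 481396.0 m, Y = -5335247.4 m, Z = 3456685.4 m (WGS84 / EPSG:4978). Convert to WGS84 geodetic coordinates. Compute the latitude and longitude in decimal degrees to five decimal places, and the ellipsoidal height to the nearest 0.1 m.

λ = atan2(Y, X) = -84.84419950°; p = √(X²+Y²) = 5356921.4 m.
Bowring's method on WGS84 (a = 6378137 m, b = 6356752.314 m) gives φ = 33.00860017°, h = 3537.077 m.

lat 33.00860°, lon -84.84420°, h 3537.1 m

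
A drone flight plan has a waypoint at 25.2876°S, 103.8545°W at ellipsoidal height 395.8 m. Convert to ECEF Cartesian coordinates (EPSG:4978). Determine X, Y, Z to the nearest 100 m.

X -1381900 m, Y -5602900 m, Z -2708100 m

WGS84: a = 6378137 m, e² = 0.006694380; N(φ) = a/√(1−e²sin²φ) = 6382036.042 m.
X = (N+h)·cosφ·cosλ = -1381867.496 m; Y = (N+h)·cosφ·sinλ = -5602944.200 m; Z = (N(1−e²)+h)·sinφ = -2708083.589 m.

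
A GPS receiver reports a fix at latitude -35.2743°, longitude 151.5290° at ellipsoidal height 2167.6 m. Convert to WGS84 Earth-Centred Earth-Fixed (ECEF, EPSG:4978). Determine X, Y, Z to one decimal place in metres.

WGS84: a = 6378137 m, e² = 0.006694380; N(φ) = a/√(1−e²sin²φ) = 6385268.704 m.
X = (N+h)·cosφ·cosλ = -4584010.561 m; Y = (N+h)·cosφ·sinλ = 2485911.320 m; Z = (N(1−e²)+h)·sinφ = -3664004.983 m.

X -4584010.6 m, Y 2485911.3 m, Z -3664005.0 m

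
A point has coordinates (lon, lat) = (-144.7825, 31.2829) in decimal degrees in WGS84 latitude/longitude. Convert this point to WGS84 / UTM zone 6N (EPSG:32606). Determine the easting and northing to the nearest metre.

Zone 6 central meridian λ₀ = 6×6 − 183 = -147°; Δλ = +2.2175°.
Transverse Mercator on WGS84 with k₀ = 0.9996 gives E = 711092.915 m, N = 3463076.864 m.

E 711093 m, N 3463077 m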